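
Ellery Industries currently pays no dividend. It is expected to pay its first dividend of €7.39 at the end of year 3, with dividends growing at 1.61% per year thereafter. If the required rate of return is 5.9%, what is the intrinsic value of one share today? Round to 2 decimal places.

Deferred-dividend DDM. At t=2 the remaining stream is a growing perpetuity with first payment D_3 = 7.39.
V_2 = D_3/(r−g) = 7.39/(0.059−0.0161) = 172.2611
P₀ = V_2/(1+r)^2 = 172.2611/(1+0.059)^2 = 153.6014

€153.60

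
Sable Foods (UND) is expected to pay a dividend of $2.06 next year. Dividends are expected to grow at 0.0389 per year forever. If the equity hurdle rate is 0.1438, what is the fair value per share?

$19.64

Gordon growth model: P₀ = D₁/(r − g), with D₁ = 2.06 given directly.
P₀ = 2.0600 / (0.1438 − 0.0389) = 2.0600 / 0.1049 = 19.6378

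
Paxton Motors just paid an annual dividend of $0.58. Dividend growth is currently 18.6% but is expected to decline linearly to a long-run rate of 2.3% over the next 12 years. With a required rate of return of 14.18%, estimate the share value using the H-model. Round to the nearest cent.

$9.77

H-model: P₀ = D₀[(1+g_L) + H(g_S−g_L)]/(r−g_L), with H = 12/2 = 6.
P₀ = 0.58 × [(1+0.023) + 6×(0.186−0.023)] / (0.1418−0.023)
   = 0.58 × 2.0010 / 0.1188 = 9.7692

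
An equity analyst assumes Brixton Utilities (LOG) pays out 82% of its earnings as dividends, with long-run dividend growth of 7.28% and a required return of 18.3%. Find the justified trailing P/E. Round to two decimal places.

7.98

Justified trailing P/E = b(1+g)/(r−g) = 0.82×(1+0.0728)/(0.183−0.0728) = 7.9827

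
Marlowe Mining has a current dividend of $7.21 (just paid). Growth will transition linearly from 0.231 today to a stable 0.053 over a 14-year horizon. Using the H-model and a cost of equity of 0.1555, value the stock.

H-model: P₀ = D₀[(1+g_L) + H(g_S−g_L)]/(r−g_L), with H = 14/2 = 7.
P₀ = 7.21 × [(1+0.053) + 7×(0.231−0.053)] / (0.1555−0.053)
   = 7.21 × 2.2990 / 0.1025 = 161.7150

$161.72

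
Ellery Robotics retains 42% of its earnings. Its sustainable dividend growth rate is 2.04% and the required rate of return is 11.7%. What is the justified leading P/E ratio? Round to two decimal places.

6.00

Payout ratio b = 1 − 0.42 = 0.58.
Justified leading P/E = b/(r−g) = 0.58/(0.117−0.0204) = 6.0041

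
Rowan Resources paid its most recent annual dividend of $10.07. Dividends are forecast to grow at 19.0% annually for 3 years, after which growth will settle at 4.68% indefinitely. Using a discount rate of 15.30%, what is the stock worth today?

Two-stage DDM. Project D₁…D_3 at 0.19, terminal growth 0.0468, discount at r = 0.153.
D_1 = 11.9833
D_2 = 14.2601
D_3 = 16.9696
Terminal value at t=3: TV = D_4/(r−g) = 17.7637/(0.153−0.0468) = 167.2667
P₀ = 11.9833/(1+0.153)^1 + 14.2601/(1+0.153)^2 + 16.9696/(1+0.153)^3 + 167.2667/(1+0.153)^3 = 141.3150

$141.32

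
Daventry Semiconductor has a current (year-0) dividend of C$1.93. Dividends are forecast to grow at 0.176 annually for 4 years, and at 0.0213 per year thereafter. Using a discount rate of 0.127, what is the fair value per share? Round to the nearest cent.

C$30.71

Two-stage DDM. Project D₁…D_4 at 0.176, terminal growth 0.0213, discount at r = 0.127.
D_1 = 2.2697
D_2 = 2.6691
D_3 = 3.1389
D_4 = 3.6914
Terminal value at t=4: TV = D_5/(r−g) = 3.7700/(0.127−0.0213) = 35.6669
P₀ = 2.2697/(1+0.127)^1 + 2.6691/(1+0.127)^2 + 3.1389/(1+0.127)^3 + 3.6914/(1+0.127)^4 + 35.6669/(1+0.127)^4 = 30.7054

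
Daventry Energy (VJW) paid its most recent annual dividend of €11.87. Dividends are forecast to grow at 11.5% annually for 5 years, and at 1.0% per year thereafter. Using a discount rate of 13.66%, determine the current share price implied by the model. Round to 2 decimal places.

Two-stage DDM. Project D₁…D_5 at 0.115, terminal growth 0.01, discount at r = 0.1366.
D_1 = 13.2350
D_2 = 14.7571
D_3 = 16.4541
D_4 = 18.3464
D_5 = 20.4562
Terminal value at t=5: TV = D_6/(r−g) = 20.6608/(0.1366−0.01) = 163.1972
P₀ = 13.2350/(1+0.1366)^1 + 14.7571/(1+0.1366)^2 + 16.4541/(1+0.1366)^3 + 18.3464/(1+0.1366)^4 + 20.4562/(1+0.1366)^5 + 163.1972/(1+0.1366)^5 = 142.0857

€142.09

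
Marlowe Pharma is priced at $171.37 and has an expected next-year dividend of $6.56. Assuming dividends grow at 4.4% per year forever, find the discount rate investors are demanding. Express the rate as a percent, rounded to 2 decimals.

8.23%

Rearranging the constant-growth DDM: r = D₁/P₀ + g.
r = 6.5600 / 171.37 + 0.044 = 0.03828 + 0.044 = 0.08228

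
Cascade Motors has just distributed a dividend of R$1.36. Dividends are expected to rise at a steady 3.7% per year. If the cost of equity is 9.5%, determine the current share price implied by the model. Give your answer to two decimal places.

R$24.32

Gordon growth model: P₀ = D₁/(r − g). D₁ = 1.36 × (1 + 0.037) = 1.4103.
P₀ = 1.4103 / (0.095 − 0.037) = 1.4103 / 0.058 = 24.3159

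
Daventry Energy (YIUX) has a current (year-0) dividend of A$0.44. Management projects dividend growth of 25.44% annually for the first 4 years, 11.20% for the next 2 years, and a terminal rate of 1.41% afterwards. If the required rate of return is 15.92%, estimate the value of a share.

A$7.17

Three-stage DDM. Project D₁…D_6; terminal Gordon value at t=6 with g = 0.0141; discount at r = 0.1592.
D_1 = 0.5519
D_2 = 0.6923
D_3 = 0.8685
D_4 = 1.0894
D_5 = 1.2114
D_6 = 1.3471
TV_6 = 1.3661/(0.1592−0.0141) = 9.4150
P₀ = Σ Dₜ/(1+r)ᵗ + TV_6/(1+r)^6 = 7.1666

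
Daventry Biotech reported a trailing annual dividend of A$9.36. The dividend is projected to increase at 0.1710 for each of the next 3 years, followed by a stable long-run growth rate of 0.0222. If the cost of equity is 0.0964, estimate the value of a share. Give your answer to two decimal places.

A$189.18

Two-stage DDM. Project D₁…D_3 at 0.171, terminal growth 0.0222, discount at r = 0.0964.
D_1 = 10.9606
D_2 = 12.8348
D_3 = 15.0296
Terminal value at t=3: TV = D_4/(r−g) = 15.3632/(0.0964−0.0222) = 207.0516
P₀ = 10.9606/(1+0.0964)^1 + 12.8348/(1+0.0964)^2 + 15.0296/(1+0.0964)^3 + 207.0516/(1+0.0964)^3 = 189.1757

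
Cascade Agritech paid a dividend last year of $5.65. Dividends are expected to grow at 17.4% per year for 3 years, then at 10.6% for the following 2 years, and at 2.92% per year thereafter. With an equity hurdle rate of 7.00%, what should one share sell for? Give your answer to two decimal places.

$237.28

Three-stage DDM. Project D₁…D_5; terminal Gordon value at t=5 with g = 0.0292; discount at r = 0.07.
D_1 = 6.6331
D_2 = 7.7873
D_3 = 9.1422
D_4 = 10.1113
D_5 = 11.1831
TV_5 = 11.5097/(0.07−0.0292) = 282.0997
P₀ = Σ Dₜ/(1+r)ᵗ + TV_5/(1+r)^5 = 237.2841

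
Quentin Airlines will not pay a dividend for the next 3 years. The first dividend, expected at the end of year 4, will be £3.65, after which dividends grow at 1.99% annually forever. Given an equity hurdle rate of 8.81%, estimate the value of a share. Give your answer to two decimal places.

£41.54

Deferred-dividend DDM. At t=3 the remaining stream is a growing perpetuity with first payment D_4 = 3.65.
V_3 = D_4/(r−g) = 3.65/(0.0881−0.0199) = 53.5191
P₀ = V_3/(1+r)^3 = 53.5191/(1+0.0881)^3 = 41.5434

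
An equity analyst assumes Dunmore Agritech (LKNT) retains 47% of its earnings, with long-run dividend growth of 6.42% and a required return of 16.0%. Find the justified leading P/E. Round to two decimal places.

Payout ratio b = 1 − 0.47 = 0.53.
Justified leading P/E = b/(r−g) = 0.53/(0.16−0.0642) = 5.5324

5.53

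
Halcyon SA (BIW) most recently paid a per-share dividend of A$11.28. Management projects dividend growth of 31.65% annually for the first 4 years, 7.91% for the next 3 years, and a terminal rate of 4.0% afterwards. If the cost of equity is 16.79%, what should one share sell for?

Three-stage DDM. Project D₁…D_7; terminal Gordon value at t=7 with g = 0.04; discount at r = 0.1679.
D_1 = 14.8501
D_2 = 19.5502
D_3 = 25.7378
D_4 = 33.8838
D_5 = 36.5640
D_6 = 39.4563
D_7 = 42.5773
TV_7 = 44.2803/(0.1679−0.04) = 346.2107
P₀ = Σ Dₜ/(1+r)ᵗ + TV_7/(1+r)^7 = 224.9753

A$224.98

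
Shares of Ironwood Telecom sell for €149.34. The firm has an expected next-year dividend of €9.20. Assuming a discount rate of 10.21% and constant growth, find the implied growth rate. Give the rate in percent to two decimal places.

4.05%

From P₀ = D₁/(r − g), the implied growth is g = r − D₁/P₀.
g = 0.1021 − 9.20/149.34 = 0.1021 − 0.06160 = 0.04050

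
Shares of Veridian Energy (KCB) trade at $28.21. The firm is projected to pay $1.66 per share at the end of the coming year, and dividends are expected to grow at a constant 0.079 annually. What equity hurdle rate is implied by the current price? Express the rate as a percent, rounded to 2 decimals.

13.78%

Rearranging the constant-growth DDM: r = D₁/P₀ + g.
r = 1.6600 / 28.21 + 0.079 = 0.05884 + 0.079 = 0.13784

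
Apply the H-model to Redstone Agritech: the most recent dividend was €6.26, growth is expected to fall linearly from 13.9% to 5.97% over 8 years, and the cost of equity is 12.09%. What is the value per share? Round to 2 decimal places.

H-model: P₀ = D₀[(1+g_L) + H(g_S−g_L)]/(r−g_L), with H = 8/2 = 4.
P₀ = 6.26 × [(1+0.0597) + 4×(0.139−0.0597)] / (0.1209−0.0597)
   = 6.26 × 1.3769 / 0.0612 = 140.8398

€140.84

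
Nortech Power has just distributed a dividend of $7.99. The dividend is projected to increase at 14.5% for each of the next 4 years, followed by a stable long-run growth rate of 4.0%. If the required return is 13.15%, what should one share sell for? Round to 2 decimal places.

Two-stage DDM. Project D₁…D_4 at 0.145, terminal growth 0.04, discount at r = 0.1315.
D_1 = 9.1486
D_2 = 10.4751
D_3 = 11.9940
D_4 = 13.7331
Terminal value at t=4: TV = D_5/(r−g) = 14.2824/(0.1315−0.04) = 156.0921
P₀ = 9.1486/(1+0.1315)^1 + 10.4751/(1+0.1315)^2 + 11.9940/(1+0.1315)^3 + 13.7331/(1+0.1315)^4 + 156.0921/(1+0.1315)^4 = 128.1523

$128.15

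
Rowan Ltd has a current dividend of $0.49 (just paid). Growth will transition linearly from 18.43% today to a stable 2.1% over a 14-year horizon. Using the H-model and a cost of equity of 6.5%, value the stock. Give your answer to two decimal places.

H-model: P₀ = D₀[(1+g_L) + H(g_S−g_L)]/(r−g_L), with H = 14/2 = 7.
P₀ = 0.49 × [(1+0.021) + 7×(0.1843−0.021)] / (0.065−0.021)
   = 0.49 × 2.1641 / 0.044 = 24.1002

$24.10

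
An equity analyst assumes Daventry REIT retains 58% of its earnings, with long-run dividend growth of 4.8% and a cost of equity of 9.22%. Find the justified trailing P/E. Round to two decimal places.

9.96

Payout ratio b = 1 − 0.58 = 0.42.
Justified trailing P/E = b(1+g)/(r−g) = 0.42×(1+0.048)/(0.0922−0.048) = 9.9584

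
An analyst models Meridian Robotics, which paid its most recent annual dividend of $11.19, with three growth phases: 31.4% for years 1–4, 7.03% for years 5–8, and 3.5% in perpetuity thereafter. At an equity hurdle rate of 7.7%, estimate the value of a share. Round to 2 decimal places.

Three-stage DDM. Project D₁…D_8; terminal Gordon value at t=8 with g = 0.035; discount at r = 0.077.
D_1 = 14.7037
D_2 = 19.3206
D_3 = 25.3873
D_4 = 33.3589
D_5 = 35.7040
D_6 = 38.2140
D_7 = 40.9005
D_8 = 43.7758
TV_8 = 45.3079/(0.077−0.035) = 1078.7597
P₀ = Σ Dₜ/(1+r)ᵗ + TV_8/(1+r)^8 = 769.0043

$769.00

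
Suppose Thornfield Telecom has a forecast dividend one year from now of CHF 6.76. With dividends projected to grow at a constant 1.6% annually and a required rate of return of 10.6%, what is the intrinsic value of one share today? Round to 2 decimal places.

Gordon growth model: P₀ = D₁/(r − g), with D₁ = 6.76 given directly.
P₀ = 6.7600 / (0.106 − 0.016) = 6.7600 / 0.09 = 75.1111

CHF 75.11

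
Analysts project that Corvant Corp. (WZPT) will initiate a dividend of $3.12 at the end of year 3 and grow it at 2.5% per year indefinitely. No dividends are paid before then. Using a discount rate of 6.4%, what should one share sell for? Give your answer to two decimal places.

$70.67

Deferred-dividend DDM. At t=2 the remaining stream is a growing perpetuity with first payment D_3 = 3.12.
V_2 = D_3/(r−g) = 3.12/(0.064−0.025) = 80.0000
P₀ = V_2/(1+r)^2 = 80.0000/(1+0.064)^2 = 70.6654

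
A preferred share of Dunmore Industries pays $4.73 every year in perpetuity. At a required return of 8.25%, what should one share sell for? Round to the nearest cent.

$57.33

Zero-growth DDM (perpetuity): P₀ = D/r = 4.73 / 0.0825 = 57.3333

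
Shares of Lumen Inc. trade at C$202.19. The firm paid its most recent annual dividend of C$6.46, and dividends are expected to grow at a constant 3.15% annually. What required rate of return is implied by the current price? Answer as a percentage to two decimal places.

6.45%

Rearranging the constant-growth DDM: r = D₁/P₀ + g.
D₁ = 6.46 × (1 + 0.0315) = 6.6635.
r = 6.6635 / 202.19 + 0.0315 = 0.03296 + 0.0315 = 0.06446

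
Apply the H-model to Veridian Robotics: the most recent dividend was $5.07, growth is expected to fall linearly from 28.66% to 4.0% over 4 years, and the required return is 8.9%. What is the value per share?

$158.64

H-model: P₀ = D₀[(1+g_L) + H(g_S−g_L)]/(r−g_L), with H = 4/2 = 2.
P₀ = 5.07 × [(1+0.04) + 2×(0.2866−0.04)] / (0.089−0.04)
   = 5.07 × 1.5332 / 0.049 = 158.6393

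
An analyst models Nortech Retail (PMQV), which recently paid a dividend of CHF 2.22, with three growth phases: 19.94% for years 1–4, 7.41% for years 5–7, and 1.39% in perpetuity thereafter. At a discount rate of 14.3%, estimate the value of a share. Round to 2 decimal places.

Three-stage DDM. Project D₁…D_7; terminal Gordon value at t=7 with g = 0.0139; discount at r = 0.143.
D_1 = 2.6627
D_2 = 3.1936
D_3 = 3.8304
D_4 = 4.5942
D_5 = 4.9346
D_6 = 5.3003
D_7 = 5.6930
TV_7 = 5.7722/(0.143−0.0139) = 44.7108
P₀ = Σ Dₜ/(1+r)ᵗ + TV_7/(1+r)^7 = 34.7133

CHF 34.71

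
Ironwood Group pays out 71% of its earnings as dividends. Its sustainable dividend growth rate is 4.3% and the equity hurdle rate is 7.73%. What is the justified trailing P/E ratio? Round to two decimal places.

Justified trailing P/E = b(1+g)/(r−g) = 0.71×(1+0.043)/(0.0773−0.043) = 21.5898

21.59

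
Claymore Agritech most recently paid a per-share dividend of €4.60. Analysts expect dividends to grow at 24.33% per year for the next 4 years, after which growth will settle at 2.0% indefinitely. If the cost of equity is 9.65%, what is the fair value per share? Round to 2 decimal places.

Two-stage DDM. Project D₁…D_4 at 0.2433, terminal growth 0.02, discount at r = 0.0965.
D_1 = 5.7192
D_2 = 7.1107
D_3 = 8.8407
D_4 = 10.9916
Terminal value at t=4: TV = D_5/(r−g) = 11.2114/(0.0965−0.02) = 146.5549
P₀ = 5.7192/(1+0.0965)^1 + 7.1107/(1+0.0965)^2 + 8.8407/(1+0.0965)^3 + 10.9916/(1+0.0965)^4 + 146.5549/(1+0.0965)^4 = 126.8228

€126.82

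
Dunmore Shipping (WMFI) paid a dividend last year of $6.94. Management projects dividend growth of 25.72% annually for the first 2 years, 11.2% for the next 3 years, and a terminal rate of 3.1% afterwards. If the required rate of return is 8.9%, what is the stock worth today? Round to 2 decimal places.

$221.25

Three-stage DDM. Project D₁…D_5; terminal Gordon value at t=5 with g = 0.031; discount at r = 0.089.
D_1 = 8.7250
D_2 = 10.9690
D_3 = 12.1976
D_4 = 13.5637
D_5 = 15.0828
TV_5 = 15.5504/(0.089−0.031) = 268.1101
P₀ = Σ Dₜ/(1+r)ᵗ + TV_5/(1+r)^5 = 221.2528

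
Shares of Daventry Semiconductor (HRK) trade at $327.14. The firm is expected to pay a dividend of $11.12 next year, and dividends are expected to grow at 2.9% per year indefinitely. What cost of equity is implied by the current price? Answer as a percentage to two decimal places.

6.30%

Rearranging the constant-growth DDM: r = D₁/P₀ + g.
r = 11.1200 / 327.14 + 0.029 = 0.03399 + 0.029 = 0.06299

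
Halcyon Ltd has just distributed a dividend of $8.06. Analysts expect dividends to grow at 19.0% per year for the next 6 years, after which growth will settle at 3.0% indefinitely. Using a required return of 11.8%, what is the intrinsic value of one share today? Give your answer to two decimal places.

$197.70

Two-stage DDM. Project D₁…D_6 at 0.19, terminal growth 0.03, discount at r = 0.118.
D_1 = 9.5914
D_2 = 11.4138
D_3 = 13.5824
D_4 = 16.1630
D_5 = 19.2340
D_6 = 22.8885
Terminal value at t=6: TV = D_7/(r−g) = 23.5751/(0.118−0.03) = 267.8992
P₀ = 9.5914/(1+0.118)^1 + 11.4138/(1+0.118)^2 + 13.5824/(1+0.118)^3 + 16.1630/(1+0.118)^4 + 19.2340/(1+0.118)^5 + 22.8885/(1+0.118)^6 + 267.8992/(1+0.118)^6 = 197.6982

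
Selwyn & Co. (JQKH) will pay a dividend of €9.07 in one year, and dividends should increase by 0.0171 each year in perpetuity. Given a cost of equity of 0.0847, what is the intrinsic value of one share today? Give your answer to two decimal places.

€134.17

Gordon growth model: P₀ = D₁/(r − g), with D₁ = 9.07 given directly.
P₀ = 9.0700 / (0.0847 − 0.0171) = 9.0700 / 0.0676 = 134.1716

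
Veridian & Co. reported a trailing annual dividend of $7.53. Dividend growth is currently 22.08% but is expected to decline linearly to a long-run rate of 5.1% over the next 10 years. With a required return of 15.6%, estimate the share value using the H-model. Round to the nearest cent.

H-model: P₀ = D₀[(1+g_L) + H(g_S−g_L)]/(r−g_L), with H = 10/2 = 5.
P₀ = 7.53 × [(1+0.051) + 5×(0.2208−0.051)] / (0.156−0.051)
   = 7.53 × 1.9000 / 0.105 = 136.2571

$136.26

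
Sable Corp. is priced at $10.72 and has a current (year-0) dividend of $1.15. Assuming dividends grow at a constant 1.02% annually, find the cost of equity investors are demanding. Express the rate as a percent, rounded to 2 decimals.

11.86%

Rearranging the constant-growth DDM: r = D₁/P₀ + g.
D₁ = 1.15 × (1 + 0.0102) = 1.1617.
r = 1.1617 / 10.72 + 0.0102 = 0.10837 + 0.0102 = 0.11857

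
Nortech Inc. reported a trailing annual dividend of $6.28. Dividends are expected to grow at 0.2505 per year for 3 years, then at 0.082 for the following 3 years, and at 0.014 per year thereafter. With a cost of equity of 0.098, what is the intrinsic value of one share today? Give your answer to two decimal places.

$158.76

Three-stage DDM. Project D₁…D_6; terminal Gordon value at t=6 with g = 0.014; discount at r = 0.098.
D_1 = 7.8531
D_2 = 9.8204
D_3 = 12.2803
D_4 = 13.2873
D_5 = 14.3769
D_6 = 15.5558
TV_6 = 15.7736/(0.098−0.014) = 187.7808
P₀ = Σ Dₜ/(1+r)ᵗ + TV_6/(1+r)^6 = 158.7633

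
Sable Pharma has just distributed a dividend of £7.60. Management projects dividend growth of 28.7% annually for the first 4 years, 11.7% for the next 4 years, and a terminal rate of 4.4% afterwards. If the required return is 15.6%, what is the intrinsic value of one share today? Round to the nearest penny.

£177.82

Three-stage DDM. Project D₁…D_8; terminal Gordon value at t=8 with g = 0.044; discount at r = 0.156.
D_1 = 9.7812
D_2 = 12.5884
D_3 = 16.2013
D_4 = 20.8510
D_5 = 23.2906
D_6 = 26.0156
D_7 = 29.0594
D_8 = 32.4594
TV_8 = 33.8876/(0.156−0.044) = 302.5680
P₀ = Σ Dₜ/(1+r)ᵗ + TV_8/(1+r)^8 = 177.8176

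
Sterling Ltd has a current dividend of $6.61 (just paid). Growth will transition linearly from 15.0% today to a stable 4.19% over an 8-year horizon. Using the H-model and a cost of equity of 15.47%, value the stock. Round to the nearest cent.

H-model: P₀ = D₀[(1+g_L) + H(g_S−g_L)]/(r−g_L), with H = 8/2 = 4.
P₀ = 6.61 × [(1+0.0419) + 4×(0.15−0.0419)] / (0.1547−0.0419)
   = 6.61 × 1.4743 / 0.1128 = 86.3929

$86.39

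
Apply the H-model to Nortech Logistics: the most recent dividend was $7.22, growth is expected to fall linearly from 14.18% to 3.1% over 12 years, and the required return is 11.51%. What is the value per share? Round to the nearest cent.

H-model: P₀ = D₀[(1+g_L) + H(g_S−g_L)]/(r−g_L), with H = 12/2 = 6.
P₀ = 7.22 × [(1+0.031) + 6×(0.1418−0.031)] / (0.1151−0.031)
   = 7.22 × 1.6958 / 0.0841 = 145.5847

$145.58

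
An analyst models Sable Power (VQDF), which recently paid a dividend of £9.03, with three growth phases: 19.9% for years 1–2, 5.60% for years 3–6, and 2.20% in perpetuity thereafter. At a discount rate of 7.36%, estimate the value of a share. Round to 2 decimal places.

£273.38

Three-stage DDM. Project D₁…D_6; terminal Gordon value at t=6 with g = 0.022; discount at r = 0.0736.
D_1 = 10.8270
D_2 = 12.9815
D_3 = 13.7085
D_4 = 14.4762
D_5 = 15.2868
D_6 = 16.1429
TV_6 = 16.4981/(0.0736−0.022) = 319.7297
P₀ = Σ Dₜ/(1+r)ᵗ + TV_6/(1+r)^6 = 273.3805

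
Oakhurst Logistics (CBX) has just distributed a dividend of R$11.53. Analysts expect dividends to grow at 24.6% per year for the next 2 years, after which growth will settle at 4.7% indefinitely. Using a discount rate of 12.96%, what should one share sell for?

R$204.57

Two-stage DDM. Project D₁…D_2 at 0.246, terminal growth 0.047, discount at r = 0.1296.
D_1 = 14.3664
D_2 = 17.9005
Terminal value at t=2: TV = D_3/(r−g) = 18.7418/(0.1296−0.047) = 226.8987
P₀ = 14.3664/(1+0.1296)^1 + 17.9005/(1+0.1296)^2 + 226.8987/(1+0.1296)^2 = 204.5676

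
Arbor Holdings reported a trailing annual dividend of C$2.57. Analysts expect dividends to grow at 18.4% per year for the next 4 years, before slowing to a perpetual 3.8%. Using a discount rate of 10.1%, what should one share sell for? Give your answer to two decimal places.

C$69.00

Two-stage DDM. Project D₁…D_4 at 0.184, terminal growth 0.038, discount at r = 0.101.
D_1 = 3.0429
D_2 = 3.6028
D_3 = 4.2657
D_4 = 5.0506
Terminal value at t=4: TV = D_5/(r−g) = 5.2425/(0.101−0.038) = 83.2141
P₀ = 3.0429/(1+0.101)^1 + 3.6028/(1+0.101)^2 + 4.2657/(1+0.101)^3 + 5.0506/(1+0.101)^4 + 83.2141/(1+0.101)^4 = 68.9992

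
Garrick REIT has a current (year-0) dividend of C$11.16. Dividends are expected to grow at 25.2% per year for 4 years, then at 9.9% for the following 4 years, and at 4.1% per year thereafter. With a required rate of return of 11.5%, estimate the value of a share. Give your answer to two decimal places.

Three-stage DDM. Project D₁…D_8; terminal Gordon value at t=8 with g = 0.041; discount at r = 0.115.
D_1 = 13.9723
D_2 = 17.4933
D_3 = 21.9017
D_4 = 27.4209
D_5 = 30.1356
D_6 = 33.1190
D_7 = 36.3978
D_8 = 40.0011
TV_8 = 41.6412/(0.115−0.041) = 562.7186
P₀ = Σ Dₜ/(1+r)ᵗ + TV_8/(1+r)^8 = 364.1533

C$364.15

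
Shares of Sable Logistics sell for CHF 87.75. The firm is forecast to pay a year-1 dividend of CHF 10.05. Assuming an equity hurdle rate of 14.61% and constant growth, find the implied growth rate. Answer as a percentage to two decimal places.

From P₀ = D₁/(r − g), the implied growth is g = r − D₁/P₀.
g = 0.1461 − 10.05/87.75 = 0.1461 − 0.11453 = 0.03157

3.16%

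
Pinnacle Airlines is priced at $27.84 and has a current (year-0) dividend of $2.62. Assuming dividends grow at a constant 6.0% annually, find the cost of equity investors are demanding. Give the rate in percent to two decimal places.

Rearranging the constant-growth DDM: r = D₁/P₀ + g.
D₁ = 2.62 × (1 + 0.06) = 2.7772.
r = 2.7772 / 27.84 + 0.06 = 0.09976 + 0.06 = 0.15976

15.98%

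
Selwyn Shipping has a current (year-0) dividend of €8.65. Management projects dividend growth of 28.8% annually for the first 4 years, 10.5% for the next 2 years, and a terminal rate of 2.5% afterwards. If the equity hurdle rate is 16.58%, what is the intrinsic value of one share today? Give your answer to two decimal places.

Three-stage DDM. Project D₁…D_6; terminal Gordon value at t=6 with g = 0.025; discount at r = 0.1658.
D_1 = 11.1412
D_2 = 14.3499
D_3 = 18.4826
D_4 = 23.8056
D_5 = 26.3052
D_6 = 29.0673
TV_6 = 29.7939/(0.1658−0.025) = 211.6047
P₀ = Σ Dₜ/(1+r)ᵗ + TV_6/(1+r)^6 = 152.7537

€152.75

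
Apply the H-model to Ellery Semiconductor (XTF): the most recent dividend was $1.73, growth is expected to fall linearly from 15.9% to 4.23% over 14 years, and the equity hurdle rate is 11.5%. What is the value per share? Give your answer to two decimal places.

$44.24

H-model: P₀ = D₀[(1+g_L) + H(g_S−g_L)]/(r−g_L), with H = 14/2 = 7.
P₀ = 1.73 × [(1+0.0423) + 7×(0.159−0.0423)] / (0.115−0.0423)
   = 1.73 × 1.8592 / 0.0727 = 44.2423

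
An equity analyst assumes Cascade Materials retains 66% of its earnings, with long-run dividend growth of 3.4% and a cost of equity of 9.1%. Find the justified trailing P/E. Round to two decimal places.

Payout ratio b = 1 − 0.66 = 0.34.
Justified trailing P/E = b(1+g)/(r−g) = 0.34×(1+0.034)/(0.091−0.034) = 6.1677

6.17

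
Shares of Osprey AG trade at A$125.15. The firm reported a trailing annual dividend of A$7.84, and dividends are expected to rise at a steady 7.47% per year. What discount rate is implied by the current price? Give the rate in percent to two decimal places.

14.20%

Rearranging the constant-growth DDM: r = D₁/P₀ + g.
D₁ = 7.84 × (1 + 0.0747) = 8.4256.
r = 8.4256 / 125.15 + 0.0747 = 0.06732 + 0.0747 = 0.14202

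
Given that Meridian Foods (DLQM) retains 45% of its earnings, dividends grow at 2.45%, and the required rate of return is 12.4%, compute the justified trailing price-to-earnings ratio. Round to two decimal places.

Payout ratio b = 1 − 0.45 = 0.55.
Justified trailing P/E = b(1+g)/(r−g) = 0.55×(1+0.0245)/(0.124−0.0245) = 5.6631

5.66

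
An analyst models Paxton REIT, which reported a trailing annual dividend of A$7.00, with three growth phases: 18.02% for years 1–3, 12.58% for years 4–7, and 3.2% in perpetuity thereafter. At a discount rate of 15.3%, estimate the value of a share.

A$108.50

Three-stage DDM. Project D₁…D_7; terminal Gordon value at t=7 with g = 0.032; discount at r = 0.153.
D_1 = 8.2614
D_2 = 9.7501
D_3 = 11.5071
D_4 = 12.9547
D_5 = 14.5844
D_6 = 16.4191
D_7 = 18.4846
TV_7 = 19.0761/(0.153−0.032) = 157.6537
P₀ = Σ Dₜ/(1+r)ᵗ + TV_7/(1+r)^7 = 108.5023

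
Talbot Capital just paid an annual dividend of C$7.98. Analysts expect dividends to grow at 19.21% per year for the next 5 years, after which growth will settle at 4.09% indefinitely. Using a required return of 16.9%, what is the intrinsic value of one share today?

Two-stage DDM. Project D₁…D_5 at 0.1921, terminal growth 0.0409, discount at r = 0.169.
D_1 = 9.5130
D_2 = 11.3404
D_3 = 13.5189
D_4 = 16.1159
D_5 = 19.2117
Terminal value at t=5: TV = D_6/(r−g) = 19.9975/(0.169−0.0409) = 156.1084
P₀ = 9.5130/(1+0.169)^1 + 11.3404/(1+0.169)^2 + 13.5189/(1+0.169)^3 + 16.1159/(1+0.169)^4 + 19.2117/(1+0.169)^5 + 156.1084/(1+0.169)^5 = 113.8364

C$113.84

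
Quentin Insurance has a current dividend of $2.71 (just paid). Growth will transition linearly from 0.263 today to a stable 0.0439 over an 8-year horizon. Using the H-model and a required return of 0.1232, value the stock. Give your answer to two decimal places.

$65.62

H-model: P₀ = D₀[(1+g_L) + H(g_S−g_L)]/(r−g_L), with H = 8/2 = 4.
P₀ = 2.71 × [(1+0.0439) + 4×(0.263−0.0439)] / (0.1232−0.0439)
   = 2.71 × 1.9203 / 0.0793 = 65.6244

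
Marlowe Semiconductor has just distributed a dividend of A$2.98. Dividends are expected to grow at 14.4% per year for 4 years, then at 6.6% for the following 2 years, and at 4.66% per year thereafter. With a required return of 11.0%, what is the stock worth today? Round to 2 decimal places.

Three-stage DDM. Project D₁…D_6; terminal Gordon value at t=6 with g = 0.0466; discount at r = 0.11.
D_1 = 3.4091
D_2 = 3.9000
D_3 = 4.4616
D_4 = 5.1041
D_5 = 5.4410
D_6 = 5.8001
TV_6 = 6.0704/(0.11−0.0466) = 95.7472
P₀ = Σ Dₜ/(1+r)ᵗ + TV_6/(1+r)^6 = 70.3815

A$70.38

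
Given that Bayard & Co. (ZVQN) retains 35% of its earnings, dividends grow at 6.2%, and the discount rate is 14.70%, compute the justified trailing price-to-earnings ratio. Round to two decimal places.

8.12

Payout ratio b = 1 − 0.35 = 0.65.
Justified trailing P/E = b(1+g)/(r−g) = 0.65×(1+0.062)/(0.147−0.062) = 8.1212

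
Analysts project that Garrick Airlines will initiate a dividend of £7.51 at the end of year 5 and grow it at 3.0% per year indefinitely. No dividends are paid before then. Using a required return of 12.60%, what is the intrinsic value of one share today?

Deferred-dividend DDM. At t=4 the remaining stream is a growing perpetuity with first payment D_5 = 7.51.
V_4 = D_5/(r−g) = 7.51/(0.126−0.03) = 78.2292
P₀ = V_4/(1+r)^4 = 78.2292/(1+0.126)^4 = 48.6648

£48.66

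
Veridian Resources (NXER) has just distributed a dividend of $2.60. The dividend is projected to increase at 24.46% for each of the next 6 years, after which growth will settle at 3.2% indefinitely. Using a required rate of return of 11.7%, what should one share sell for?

Two-stage DDM. Project D₁…D_6 at 0.2446, terminal growth 0.032, discount at r = 0.117.
D_1 = 3.2360
D_2 = 4.0275
D_3 = 5.0126
D_4 = 6.2387
D_5 = 7.7647
D_6 = 9.6639
Terminal value at t=6: TV = D_7/(r−g) = 9.9731/(0.117−0.032) = 117.3310
P₀ = 3.2360/(1+0.117)^1 + 4.0275/(1+0.117)^2 + 5.0126/(1+0.117)^3 + 6.2387/(1+0.117)^4 + 7.7647/(1+0.117)^5 + 9.6639/(1+0.117)^6 + 117.3310/(1+0.117)^6 = 83.5779

$83.58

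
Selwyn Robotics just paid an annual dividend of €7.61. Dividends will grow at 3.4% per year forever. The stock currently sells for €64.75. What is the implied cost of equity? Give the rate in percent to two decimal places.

Rearranging the constant-growth DDM: r = D₁/P₀ + g.
D₁ = 7.61 × (1 + 0.034) = 7.8687.
r = 7.8687 / 64.75 + 0.034 = 0.12152 + 0.034 = 0.15552

15.55%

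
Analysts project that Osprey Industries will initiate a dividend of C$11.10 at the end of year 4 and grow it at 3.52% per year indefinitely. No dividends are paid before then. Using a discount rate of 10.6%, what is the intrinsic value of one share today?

C$115.88

Deferred-dividend DDM. At t=3 the remaining stream is a growing perpetuity with first payment D_4 = 11.10.
V_3 = D_4/(r−g) = 11.10/(0.106−0.0352) = 156.7797
P₀ = V_3/(1+r)^3 = 156.7797/(1+0.106)^3 = 115.8842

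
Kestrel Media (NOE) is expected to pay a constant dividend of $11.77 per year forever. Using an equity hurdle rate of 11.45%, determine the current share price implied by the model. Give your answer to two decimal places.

$102.79

Zero-growth DDM (perpetuity): P₀ = D/r = 11.77 / 0.1145 = 102.7948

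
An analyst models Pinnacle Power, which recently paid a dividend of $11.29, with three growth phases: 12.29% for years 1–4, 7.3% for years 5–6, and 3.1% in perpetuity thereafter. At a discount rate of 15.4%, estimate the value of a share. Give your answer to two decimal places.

$133.71

Three-stage DDM. Project D₁…D_6; terminal Gordon value at t=6 with g = 0.031; discount at r = 0.154.
D_1 = 12.6775
D_2 = 14.2356
D_3 = 15.9852
D_4 = 17.9497
D_5 = 19.2601
D_6 = 20.6661
TV_6 = 21.3067/(0.154−0.031) = 173.2253
P₀ = Σ Dₜ/(1+r)ᵗ + TV_6/(1+r)^6 = 133.7054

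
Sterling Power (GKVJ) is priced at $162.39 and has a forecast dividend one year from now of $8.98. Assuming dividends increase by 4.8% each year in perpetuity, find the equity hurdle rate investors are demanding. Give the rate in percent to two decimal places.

Rearranging the constant-growth DDM: r = D₁/P₀ + g.
r = 8.9800 / 162.39 + 0.048 = 0.05530 + 0.048 = 0.10330

10.33%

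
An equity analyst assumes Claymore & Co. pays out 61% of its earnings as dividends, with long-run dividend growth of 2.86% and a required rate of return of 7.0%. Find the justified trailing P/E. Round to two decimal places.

Justified trailing P/E = b(1+g)/(r−g) = 0.61×(1+0.0286)/(0.07−0.0286) = 15.1557

15.16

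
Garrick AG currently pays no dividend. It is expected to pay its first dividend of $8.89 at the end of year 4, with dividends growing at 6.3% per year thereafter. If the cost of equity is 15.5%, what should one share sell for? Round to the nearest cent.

$62.71

Deferred-dividend DDM. At t=3 the remaining stream is a growing perpetuity with first payment D_4 = 8.89.
V_3 = D_4/(r−g) = 8.89/(0.155−0.063) = 96.6304
P₀ = V_3/(1+r)^3 = 96.6304/(1+0.155)^3 = 62.7145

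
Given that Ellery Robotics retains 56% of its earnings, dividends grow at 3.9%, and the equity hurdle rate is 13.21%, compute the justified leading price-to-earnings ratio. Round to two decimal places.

Payout ratio b = 1 − 0.56 = 0.44.
Justified leading P/E = b/(r−g) = 0.44/(0.1321−0.039) = 4.7261

4.73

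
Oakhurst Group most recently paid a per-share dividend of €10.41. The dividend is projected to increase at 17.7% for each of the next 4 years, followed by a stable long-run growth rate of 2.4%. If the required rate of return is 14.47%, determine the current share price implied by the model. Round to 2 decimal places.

€143.38

Two-stage DDM. Project D₁…D_4 at 0.177, terminal growth 0.024, discount at r = 0.1447.
D_1 = 12.2526
D_2 = 14.4213
D_3 = 16.9738
D_4 = 19.9782
Terminal value at t=4: TV = D_5/(r−g) = 20.4577/(0.1447−0.024) = 169.4920
P₀ = 12.2526/(1+0.1447)^1 + 14.4213/(1+0.1447)^2 + 16.9738/(1+0.1447)^3 + 19.9782/(1+0.1447)^4 + 169.4920/(1+0.1447)^4 = 143.3763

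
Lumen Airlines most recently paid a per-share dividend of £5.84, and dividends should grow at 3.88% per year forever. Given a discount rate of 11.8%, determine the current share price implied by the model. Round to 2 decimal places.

£76.60

Gordon growth model: P₀ = D₁/(r − g). D₁ = 5.84 × (1 + 0.0388) = 6.0666.
P₀ = 6.0666 / (0.118 − 0.0388) = 6.0666 / 0.0792 = 76.5984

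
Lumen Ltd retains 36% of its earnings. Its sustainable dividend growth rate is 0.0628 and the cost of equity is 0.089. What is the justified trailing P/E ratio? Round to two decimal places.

Payout ratio b = 1 − 0.36 = 0.64.
Justified trailing P/E = b(1+g)/(r−g) = 0.64×(1+0.0628)/(0.089−0.0628) = 25.9615

25.96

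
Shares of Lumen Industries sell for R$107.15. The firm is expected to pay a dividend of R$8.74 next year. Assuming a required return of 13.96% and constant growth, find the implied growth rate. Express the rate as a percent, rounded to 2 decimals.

5.80%

From P₀ = D₁/(r − g), the implied growth is g = r − D₁/P₀.
g = 0.1396 − 8.74/107.15 = 0.1396 − 0.08157 = 0.05803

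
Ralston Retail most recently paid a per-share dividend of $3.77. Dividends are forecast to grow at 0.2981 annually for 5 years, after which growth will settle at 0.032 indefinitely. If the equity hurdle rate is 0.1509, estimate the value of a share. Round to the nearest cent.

$87.17

Two-stage DDM. Project D₁…D_5 at 0.2981, terminal growth 0.032, discount at r = 0.1509.
D_1 = 4.8938
D_2 = 6.3527
D_3 = 8.2464
D_4 = 10.7047
D_5 = 13.8958
Terminal value at t=5: TV = D_6/(r−g) = 14.3404/(0.1509−0.032) = 120.6091
P₀ = 4.8938/(1+0.1509)^1 + 6.3527/(1+0.1509)^2 + 8.2464/(1+0.1509)^3 + 10.7047/(1+0.1509)^4 + 13.8958/(1+0.1509)^5 + 120.6091/(1+0.1509)^5 = 87.1706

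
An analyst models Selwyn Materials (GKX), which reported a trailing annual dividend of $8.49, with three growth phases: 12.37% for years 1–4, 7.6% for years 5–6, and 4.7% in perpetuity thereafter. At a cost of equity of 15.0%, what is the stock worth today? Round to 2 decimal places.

Three-stage DDM. Project D₁…D_6; terminal Gordon value at t=6 with g = 0.047; discount at r = 0.15.
D_1 = 9.5402
D_2 = 10.7203
D_3 = 12.0464
D_4 = 13.5366
D_5 = 14.5654
D_6 = 15.6723
TV_6 = 16.4089/(0.15−0.047) = 159.3101
P₀ = Σ Dₜ/(1+r)ᵗ + TV_6/(1+r)^6 = 114.9536

$114.95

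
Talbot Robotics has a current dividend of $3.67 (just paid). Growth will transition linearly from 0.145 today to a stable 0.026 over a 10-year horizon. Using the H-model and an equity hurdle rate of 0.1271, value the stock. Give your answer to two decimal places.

H-model: P₀ = D₀[(1+g_L) + H(g_S−g_L)]/(r−g_L), with H = 10/2 = 5.
P₀ = 3.67 × [(1+0.026) + 5×(0.145−0.026)] / (0.1271−0.026)
   = 3.67 × 1.6210 / 0.1011 = 58.8434

$58.84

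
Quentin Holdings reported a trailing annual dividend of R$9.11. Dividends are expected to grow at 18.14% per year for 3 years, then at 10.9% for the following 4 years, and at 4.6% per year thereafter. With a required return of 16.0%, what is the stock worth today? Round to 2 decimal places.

R$136.56

Three-stage DDM. Project D₁…D_7; terminal Gordon value at t=7 with g = 0.046; discount at r = 0.16.
D_1 = 10.7626
D_2 = 12.7149
D_3 = 15.0214
D_4 = 16.6587
D_5 = 18.4745
D_6 = 20.4882
D_7 = 22.7214
TV_7 = 23.7666/(0.16−0.046) = 208.4790
P₀ = Σ Dₜ/(1+r)ᵗ + TV_7/(1+r)^7 = 136.5620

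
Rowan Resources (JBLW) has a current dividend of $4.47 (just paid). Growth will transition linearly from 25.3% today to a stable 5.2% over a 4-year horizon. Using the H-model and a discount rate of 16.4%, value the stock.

$58.03

H-model: P₀ = D₀[(1+g_L) + H(g_S−g_L)]/(r−g_L), with H = 4/2 = 2.
P₀ = 4.47 × [(1+0.052) + 2×(0.253−0.052)] / (0.164−0.052)
   = 4.47 × 1.4540 / 0.112 = 58.0302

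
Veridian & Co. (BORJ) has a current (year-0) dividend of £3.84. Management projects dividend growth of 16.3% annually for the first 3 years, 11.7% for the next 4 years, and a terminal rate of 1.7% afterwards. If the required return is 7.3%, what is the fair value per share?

£139.49

Three-stage DDM. Project D₁…D_7; terminal Gordon value at t=7 with g = 0.017; discount at r = 0.073.
D_1 = 4.4659
D_2 = 5.1939
D_3 = 6.0405
D_4 = 6.7472
D_5 = 7.5366
D_6 = 8.4184
D_7 = 9.4034
TV_7 = 9.5632/(0.073−0.017) = 170.7717
P₀ = Σ Dₜ/(1+r)ᵗ + TV_7/(1+r)^7 = 139.4942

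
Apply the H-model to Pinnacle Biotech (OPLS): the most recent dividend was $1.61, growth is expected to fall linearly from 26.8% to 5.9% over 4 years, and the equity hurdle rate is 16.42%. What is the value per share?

H-model: P₀ = D₀[(1+g_L) + H(g_S−g_L)]/(r−g_L), with H = 4/2 = 2.
P₀ = 1.61 × [(1+0.059) + 2×(0.268−0.059)] / (0.1642−0.059)
   = 1.61 × 1.4770 / 0.1052 = 22.6043

$22.60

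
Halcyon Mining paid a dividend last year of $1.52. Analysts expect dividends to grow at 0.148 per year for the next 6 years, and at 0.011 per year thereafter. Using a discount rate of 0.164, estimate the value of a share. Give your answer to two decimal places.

Two-stage DDM. Project D₁…D_6 at 0.148, terminal growth 0.011, discount at r = 0.164.
D_1 = 1.7450
D_2 = 2.0032
D_3 = 2.2997
D_4 = 2.6400
D_5 = 3.0308
D_6 = 3.4793
Terminal value at t=6: TV = D_7/(r−g) = 3.5176/(0.164−0.011) = 22.9908
P₀ = 1.7450/(1+0.164)^1 + 2.0032/(1+0.164)^2 + 2.2997/(1+0.164)^3 + 2.6400/(1+0.164)^4 + 3.0308/(1+0.164)^5 + 3.4793/(1+0.164)^6 + 22.9908/(1+0.164)^6 = 17.9347

$17.93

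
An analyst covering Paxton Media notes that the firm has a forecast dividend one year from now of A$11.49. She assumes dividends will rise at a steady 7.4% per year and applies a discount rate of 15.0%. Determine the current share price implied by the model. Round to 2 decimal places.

A$151.18

Gordon growth model: P₀ = D₁/(r − g), with D₁ = 11.49 given directly.
P₀ = 11.4900 / (0.15 − 0.074) = 11.4900 / 0.076 = 151.1842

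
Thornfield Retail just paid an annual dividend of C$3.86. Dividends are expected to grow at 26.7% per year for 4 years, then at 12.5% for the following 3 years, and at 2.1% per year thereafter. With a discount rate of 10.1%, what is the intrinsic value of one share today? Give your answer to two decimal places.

Three-stage DDM. Project D₁…D_7; terminal Gordon value at t=7 with g = 0.021; discount at r = 0.101.
D_1 = 4.8906
D_2 = 6.1964
D_3 = 7.8509
D_4 = 9.9470
D_5 = 11.1904
D_6 = 12.5892
D_7 = 14.1629
TV_7 = 14.4603/(0.101−0.021) = 180.7537
P₀ = Σ Dₜ/(1+r)ᵗ + TV_7/(1+r)^7 = 135.5787

C$135.58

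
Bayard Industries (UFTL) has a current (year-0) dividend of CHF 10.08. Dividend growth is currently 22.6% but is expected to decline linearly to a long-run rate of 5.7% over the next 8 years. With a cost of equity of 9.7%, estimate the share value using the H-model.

H-model: P₀ = D₀[(1+g_L) + H(g_S−g_L)]/(r−g_L), with H = 8/2 = 4.
P₀ = 10.08 × [(1+0.057) + 4×(0.226−0.057)] / (0.097−0.057)
   = 10.08 × 1.7330 / 0.04 = 436.7160

CHF 436.72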